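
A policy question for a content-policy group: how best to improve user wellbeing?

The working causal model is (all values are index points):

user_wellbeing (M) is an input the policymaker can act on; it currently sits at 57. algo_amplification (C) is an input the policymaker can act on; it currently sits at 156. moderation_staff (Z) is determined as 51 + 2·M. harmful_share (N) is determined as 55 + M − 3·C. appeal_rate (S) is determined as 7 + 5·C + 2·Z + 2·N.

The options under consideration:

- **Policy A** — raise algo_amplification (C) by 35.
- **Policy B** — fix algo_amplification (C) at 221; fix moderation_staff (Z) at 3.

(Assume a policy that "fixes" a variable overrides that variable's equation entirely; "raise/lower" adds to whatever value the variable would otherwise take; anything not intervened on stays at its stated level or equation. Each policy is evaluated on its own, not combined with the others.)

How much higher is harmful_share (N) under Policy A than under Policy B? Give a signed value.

Policy A (C + 35):
  M = 57
  C = 156 + 35 = 191
  N = 55 + 57 − 3·191 = -461
Policy B (C := 221, Z := 3):
  M = 57
  C = 221
  N = 55 + 57 − 3·221 = -551
N: -461 − (-551) = 90

90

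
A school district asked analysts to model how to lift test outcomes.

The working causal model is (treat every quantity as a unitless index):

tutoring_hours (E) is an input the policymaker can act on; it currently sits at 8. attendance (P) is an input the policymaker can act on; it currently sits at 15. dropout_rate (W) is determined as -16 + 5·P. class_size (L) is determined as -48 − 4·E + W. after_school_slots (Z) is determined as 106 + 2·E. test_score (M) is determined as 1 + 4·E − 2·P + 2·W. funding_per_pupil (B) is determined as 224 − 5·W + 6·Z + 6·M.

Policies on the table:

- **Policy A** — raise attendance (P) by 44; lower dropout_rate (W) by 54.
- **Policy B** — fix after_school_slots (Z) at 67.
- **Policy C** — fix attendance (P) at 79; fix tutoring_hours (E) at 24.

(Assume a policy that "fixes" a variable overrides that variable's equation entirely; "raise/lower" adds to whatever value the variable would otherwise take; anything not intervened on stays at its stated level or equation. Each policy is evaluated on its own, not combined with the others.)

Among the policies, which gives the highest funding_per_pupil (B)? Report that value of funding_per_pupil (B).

Policy A (P + 44, W − 54):
  E = 8
  P = 15 + 44 = 59
  W = -16 + 5·59 (−54 from intervention) = 225
  Z = 106 + 2·8 = 122
  M = 1 + 4·8 − 2·59 + 2·225 = 365
  B = 224 − 5·225 + 6·122 + 6·365 = 2021
Policy B (Z := 67):
  E = 8
  P = 15
  W = -16 + 5·15 = 59
  Z = 67
  M = 1 + 4·8 − 2·15 + 2·59 = 121
  B = 224 − 5·59 + 6·67 + 6·121 = 1057
Policy C (P := 79, E := 24):
  E = 24
  P = 79
  W = -16 + 5·79 = 379
  Z = 106 + 2·24 = 154
  M = 1 + 4·24 − 2·79 + 2·379 = 697
  B = 224 − 5·379 + 6·154 + 6·697 = 3435
Comparing — Policy A: B=2021, Policy B: B=1057, Policy C: B=3435. Highest is 3435 (Policy C).

3435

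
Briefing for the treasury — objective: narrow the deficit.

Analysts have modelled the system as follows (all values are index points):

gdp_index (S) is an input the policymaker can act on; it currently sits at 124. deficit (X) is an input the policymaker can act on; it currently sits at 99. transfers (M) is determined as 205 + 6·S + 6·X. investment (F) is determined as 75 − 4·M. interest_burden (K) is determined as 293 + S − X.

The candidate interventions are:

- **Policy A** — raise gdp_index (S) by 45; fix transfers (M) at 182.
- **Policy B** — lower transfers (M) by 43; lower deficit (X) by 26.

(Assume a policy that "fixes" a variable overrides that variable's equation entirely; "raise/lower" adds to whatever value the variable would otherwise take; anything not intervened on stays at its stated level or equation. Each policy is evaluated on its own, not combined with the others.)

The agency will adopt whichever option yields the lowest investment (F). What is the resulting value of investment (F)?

Policy A (S + 45, M := 182):
  S = 124 + 45 = 169
  X = 99
  M = 182
  F = 75 − 4·182 = -653
Policy B (M − 43, X − 26):
  S = 124
  X = 99 − 26 = 73
  M = 205 + 6·124 + 6·73 (−43 from intervention) = 1344
  F = 75 − 4·1344 = -5301
Comparing — Policy A: F=-653, Policy B: F=-5301. Lowest is -5301 (Policy B).

-5301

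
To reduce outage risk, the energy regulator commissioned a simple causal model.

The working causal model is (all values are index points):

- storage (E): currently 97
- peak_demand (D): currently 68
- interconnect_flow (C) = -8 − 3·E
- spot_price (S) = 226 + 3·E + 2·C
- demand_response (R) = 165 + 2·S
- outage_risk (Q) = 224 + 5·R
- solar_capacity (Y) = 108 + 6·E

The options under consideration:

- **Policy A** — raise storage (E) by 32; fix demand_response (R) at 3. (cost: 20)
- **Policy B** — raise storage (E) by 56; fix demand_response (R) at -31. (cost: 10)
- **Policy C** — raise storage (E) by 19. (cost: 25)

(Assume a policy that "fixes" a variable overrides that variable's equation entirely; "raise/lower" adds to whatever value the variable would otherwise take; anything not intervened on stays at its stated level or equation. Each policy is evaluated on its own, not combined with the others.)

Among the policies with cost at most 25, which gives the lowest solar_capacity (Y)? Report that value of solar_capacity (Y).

804

Policy A (E + 32, R := 3):
  E = 97 + 32 = 129
  Y = 108 + 6·129 = 882
Policy B (E + 56, R := -31):
  E = 97 + 56 = 153
  Y = 108 + 6·153 = 1026
Policy C (E + 19):
  E = 97 + 19 = 116
  Y = 108 + 6·116 = 804
Comparing — Policy A: Y=882, Policy B: Y=1026, Policy C: Y=804. Lowest is 804 (Policy C).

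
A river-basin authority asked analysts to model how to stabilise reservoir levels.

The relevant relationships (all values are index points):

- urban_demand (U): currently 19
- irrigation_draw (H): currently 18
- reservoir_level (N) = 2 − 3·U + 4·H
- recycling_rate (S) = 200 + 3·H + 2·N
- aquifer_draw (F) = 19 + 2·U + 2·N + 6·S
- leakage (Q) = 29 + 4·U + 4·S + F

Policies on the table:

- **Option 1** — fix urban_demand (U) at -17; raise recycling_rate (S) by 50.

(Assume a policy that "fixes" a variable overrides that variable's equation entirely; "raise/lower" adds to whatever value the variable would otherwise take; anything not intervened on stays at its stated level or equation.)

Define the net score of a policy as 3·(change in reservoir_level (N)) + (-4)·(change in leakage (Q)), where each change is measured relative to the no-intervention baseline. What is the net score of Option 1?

-10316

Baseline:
  U = 19
  H = 18
  N = 2 − 3·19 + 4·18 = 17
  S = 200 + 3·18 + 2·17 = 288
  F = 19 + 2·19 + 2·17 + 6·288 = 1819
  Q = 29 + 4·19 + 4·288 + 1819 = 3076
Option 1 (U := -17, S + 50):
  U = -17
  H = 18
  N = 2 − 3·(-17) + 4·18 = 125
  S = 200 + 3·18 + 2·125 (+50 from intervention) = 554
  F = 19 + 2·(-17) + 2·125 + 6·554 = 3559
  Q = 29 + 4·(-17) + 4·554 + 3559 = 5736
ΔN = 125 − 17 = 108; ΔQ = 5736 − 3076 = 2660
Score = 3·108 + (-4)·2660 = -10316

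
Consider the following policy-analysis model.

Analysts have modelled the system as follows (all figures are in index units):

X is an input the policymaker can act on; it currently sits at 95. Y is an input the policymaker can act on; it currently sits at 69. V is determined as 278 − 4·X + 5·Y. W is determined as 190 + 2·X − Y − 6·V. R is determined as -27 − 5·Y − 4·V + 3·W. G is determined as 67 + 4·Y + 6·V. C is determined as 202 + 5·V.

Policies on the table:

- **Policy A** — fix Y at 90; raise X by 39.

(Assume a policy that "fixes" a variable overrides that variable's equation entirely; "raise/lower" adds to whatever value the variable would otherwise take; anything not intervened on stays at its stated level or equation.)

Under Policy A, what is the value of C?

Policy A (Y := 90, X + 39):
  X = 95 + 39 = 134
  Y = 90
  V = 278 − 4·134 + 5·90 = 192
  C = 202 + 5·192 = 1162

1162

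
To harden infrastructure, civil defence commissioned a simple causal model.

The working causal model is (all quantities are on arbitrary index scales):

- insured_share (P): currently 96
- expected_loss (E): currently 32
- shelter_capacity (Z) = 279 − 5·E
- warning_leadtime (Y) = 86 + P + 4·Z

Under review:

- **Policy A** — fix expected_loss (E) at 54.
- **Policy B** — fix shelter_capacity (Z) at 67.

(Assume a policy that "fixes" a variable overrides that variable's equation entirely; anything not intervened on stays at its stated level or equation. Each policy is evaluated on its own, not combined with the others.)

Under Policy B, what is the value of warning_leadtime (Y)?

Policy B (Z := 67):
  P = 96
  E = 32
  Z = 67
  Y = 86 + 96 + 4·67 = 450

450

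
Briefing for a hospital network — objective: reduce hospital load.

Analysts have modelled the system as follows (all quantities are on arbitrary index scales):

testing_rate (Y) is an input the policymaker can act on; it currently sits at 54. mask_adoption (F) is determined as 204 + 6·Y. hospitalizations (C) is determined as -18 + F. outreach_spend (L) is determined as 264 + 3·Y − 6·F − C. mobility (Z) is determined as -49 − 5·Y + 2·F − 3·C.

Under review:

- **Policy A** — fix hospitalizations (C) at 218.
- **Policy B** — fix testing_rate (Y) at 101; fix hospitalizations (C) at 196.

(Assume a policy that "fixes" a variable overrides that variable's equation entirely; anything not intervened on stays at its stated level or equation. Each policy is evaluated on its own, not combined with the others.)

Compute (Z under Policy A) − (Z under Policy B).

-395

Policy A (C := 218):
  Y = 54
  F = 204 + 6·54 = 528
  C = 218
  Z = -49 − 5·54 + 2·528 − 3·218 = 83
Policy B (Y := 101, C := 196):
  Y = 101
  F = 204 + 6·101 = 810
  C = 196
  Z = -49 − 5·101 + 2·810 − 3·196 = 478
Z: 83 − 478 = -395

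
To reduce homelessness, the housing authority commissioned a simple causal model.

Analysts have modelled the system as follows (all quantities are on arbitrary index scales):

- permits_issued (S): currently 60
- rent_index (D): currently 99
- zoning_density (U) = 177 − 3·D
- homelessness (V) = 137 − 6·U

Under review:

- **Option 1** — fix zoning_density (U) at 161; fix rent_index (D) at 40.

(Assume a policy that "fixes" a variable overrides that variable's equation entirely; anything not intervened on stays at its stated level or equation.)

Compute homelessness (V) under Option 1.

Option 1 (U := 161, D := 40):
  D = 40
  U = 161
  V = 137 − 6·161 = -829

-829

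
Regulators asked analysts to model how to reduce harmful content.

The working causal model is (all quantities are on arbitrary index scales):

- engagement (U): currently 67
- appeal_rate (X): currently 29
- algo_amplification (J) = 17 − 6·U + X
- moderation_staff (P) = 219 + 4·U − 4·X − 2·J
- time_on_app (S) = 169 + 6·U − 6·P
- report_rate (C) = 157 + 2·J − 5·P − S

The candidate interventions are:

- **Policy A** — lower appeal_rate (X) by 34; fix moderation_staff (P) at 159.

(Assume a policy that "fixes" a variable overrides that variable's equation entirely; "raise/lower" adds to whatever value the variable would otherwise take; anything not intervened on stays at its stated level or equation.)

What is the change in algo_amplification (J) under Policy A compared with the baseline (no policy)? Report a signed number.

-34

Baseline:
  U = 67
  X = 29
  J = 17 − 6·67 + 29 = -356
Policy A (X − 34, P := 159):
  U = 67
  X = 29 − 34 = -5
  J = 17 − 6·67 + (-5) = -390
Change in J: -390 − (-356) = -34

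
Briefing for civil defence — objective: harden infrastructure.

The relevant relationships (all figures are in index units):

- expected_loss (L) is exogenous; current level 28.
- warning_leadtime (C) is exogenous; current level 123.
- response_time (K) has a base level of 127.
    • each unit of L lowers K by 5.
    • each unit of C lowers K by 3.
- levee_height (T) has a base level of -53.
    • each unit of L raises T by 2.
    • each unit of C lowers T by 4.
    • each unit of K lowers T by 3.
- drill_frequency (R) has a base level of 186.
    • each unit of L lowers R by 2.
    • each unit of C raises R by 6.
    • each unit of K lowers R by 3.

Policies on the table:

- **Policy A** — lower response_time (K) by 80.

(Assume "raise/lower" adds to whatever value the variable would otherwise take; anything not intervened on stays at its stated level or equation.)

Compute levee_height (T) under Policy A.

Policy A (K − 80):
  L = 28
  C = 123
  K = 127 − 5·28 − 3·123 (−80 from intervention) = -462
  T = -53 + 2·28 − 4·123 − 3·(-462) = 897

897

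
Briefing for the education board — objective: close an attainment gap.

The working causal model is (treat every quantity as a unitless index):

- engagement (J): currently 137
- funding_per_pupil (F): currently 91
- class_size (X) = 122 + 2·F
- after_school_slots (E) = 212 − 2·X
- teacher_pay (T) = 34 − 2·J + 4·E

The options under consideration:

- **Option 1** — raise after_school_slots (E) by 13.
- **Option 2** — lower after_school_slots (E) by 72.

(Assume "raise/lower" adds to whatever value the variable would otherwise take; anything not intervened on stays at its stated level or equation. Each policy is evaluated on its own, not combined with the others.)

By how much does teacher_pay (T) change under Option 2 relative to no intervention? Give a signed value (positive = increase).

Baseline:
  J = 137
  F = 91
  X = 122 + 2·91 = 304
  E = 212 − 2·304 = -396
  T = 34 − 2·137 + 4·(-396) = -1824
Option 2 (E − 72):
  J = 137
  F = 91
  X = 122 + 2·91 = 304
  E = 212 − 2·304 (−72 from intervention) = -468
  T = 34 − 2·137 + 4·(-468) = -2112
Change in T: -2112 − (-1824) = -288

-288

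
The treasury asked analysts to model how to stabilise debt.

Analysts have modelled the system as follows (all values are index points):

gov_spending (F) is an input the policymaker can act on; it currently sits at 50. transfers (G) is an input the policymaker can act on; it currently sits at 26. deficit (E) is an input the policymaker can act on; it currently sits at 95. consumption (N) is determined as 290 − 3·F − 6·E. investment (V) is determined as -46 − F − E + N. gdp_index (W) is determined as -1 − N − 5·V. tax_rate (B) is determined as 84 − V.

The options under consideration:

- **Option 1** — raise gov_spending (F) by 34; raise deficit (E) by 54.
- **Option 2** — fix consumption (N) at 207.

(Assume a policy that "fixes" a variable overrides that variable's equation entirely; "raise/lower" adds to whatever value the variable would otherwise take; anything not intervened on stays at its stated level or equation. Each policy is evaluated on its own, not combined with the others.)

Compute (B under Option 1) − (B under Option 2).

1151

Option 1 (F + 34, E + 54):
  F = 50 + 34 = 84
  E = 95 + 54 = 149
  N = 290 − 3·84 − 6·149 = -856
  V = -46 − 84 − 149 + (-856) = -1135
  B = 84 − (-1135) = 1219
Option 2 (N := 207):
  F = 50
  E = 95
  N = 207
  V = -46 − 50 − 95 + 207 = 16
  B = 84 − 16 = 68
B: 1219 − 68 = 1151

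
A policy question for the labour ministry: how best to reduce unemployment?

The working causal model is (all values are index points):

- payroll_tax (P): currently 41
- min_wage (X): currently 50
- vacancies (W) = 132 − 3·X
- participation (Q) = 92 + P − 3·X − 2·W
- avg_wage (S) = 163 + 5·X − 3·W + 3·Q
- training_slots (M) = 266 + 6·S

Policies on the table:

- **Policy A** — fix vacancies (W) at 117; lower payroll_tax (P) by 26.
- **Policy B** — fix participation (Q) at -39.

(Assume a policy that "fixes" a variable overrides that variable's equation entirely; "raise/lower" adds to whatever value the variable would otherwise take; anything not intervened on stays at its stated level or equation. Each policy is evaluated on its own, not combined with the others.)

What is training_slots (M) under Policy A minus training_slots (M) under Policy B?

Policy A (W := 117, P − 26):
  P = 41 − 26 = 15
  X = 50
  W = 117
  Q = 92 + 15 − 3·50 − 2·117 = -277
  S = 163 + 5·50 − 3·117 + 3·(-277) = -769
  M = 266 + 6·(-769) = -4348
Policy B (Q := -39):
  P = 41
  X = 50
  W = 132 − 3·50 = -18
  Q = -39
  S = 163 + 5·50 − 3·(-18) + 3·(-39) = 350
  M = 266 + 6·350 = 2366
M: -4348 − 2366 = -6714

-6714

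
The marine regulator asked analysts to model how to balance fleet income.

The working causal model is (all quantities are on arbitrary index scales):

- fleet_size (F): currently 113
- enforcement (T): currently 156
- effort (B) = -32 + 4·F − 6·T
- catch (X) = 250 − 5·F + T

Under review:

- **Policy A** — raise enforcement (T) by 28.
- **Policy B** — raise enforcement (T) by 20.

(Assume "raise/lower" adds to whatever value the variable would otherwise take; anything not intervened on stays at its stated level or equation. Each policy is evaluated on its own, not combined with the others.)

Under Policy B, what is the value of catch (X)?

Policy B (T + 20):
  F = 113
  T = 156 + 20 = 176
  X = 250 − 5·113 + 176 = -139

-139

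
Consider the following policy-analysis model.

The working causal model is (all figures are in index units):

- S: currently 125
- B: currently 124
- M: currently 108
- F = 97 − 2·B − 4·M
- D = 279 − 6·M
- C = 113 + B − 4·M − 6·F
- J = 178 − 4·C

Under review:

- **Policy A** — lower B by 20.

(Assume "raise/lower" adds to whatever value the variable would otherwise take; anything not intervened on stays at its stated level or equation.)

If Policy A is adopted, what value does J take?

Policy A (B − 20):
  B = 124 − 20 = 104
  M = 108
  F = 97 − 2·104 − 4·108 = -543
  C = 113 + 104 − 4·108 − 6·(-543) = 3043
  J = 178 − 4·3043 = -11994

-11994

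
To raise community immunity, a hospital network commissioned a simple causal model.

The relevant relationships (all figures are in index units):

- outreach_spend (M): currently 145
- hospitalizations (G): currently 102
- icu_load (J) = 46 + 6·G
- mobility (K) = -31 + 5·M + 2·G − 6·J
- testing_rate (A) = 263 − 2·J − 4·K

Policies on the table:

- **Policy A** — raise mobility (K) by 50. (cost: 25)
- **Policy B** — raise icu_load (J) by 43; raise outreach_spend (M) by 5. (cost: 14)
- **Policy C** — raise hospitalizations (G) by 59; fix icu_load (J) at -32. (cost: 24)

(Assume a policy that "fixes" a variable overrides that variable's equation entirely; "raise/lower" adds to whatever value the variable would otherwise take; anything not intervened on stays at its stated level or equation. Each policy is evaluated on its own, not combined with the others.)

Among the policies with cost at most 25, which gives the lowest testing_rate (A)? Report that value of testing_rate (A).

Policy A (K + 50):
  M = 145
  G = 102
  J = 46 + 6·102 = 658
  K = -31 + 5·145 + 2·102 − 6·658 (+50 from intervention) = -3000
  A = 263 − 2·658 − 4·(-3000) = 10947
Policy B (J + 43, M + 5):
  M = 145 + 5 = 150
  G = 102
  J = 46 + 6·102 (+43 from intervention) = 701
  K = -31 + 5·150 + 2·102 − 6·701 = -3283
  A = 263 − 2·701 − 4·(-3283) = 11993
Policy C (G + 59, J := -32):
  M = 145
  G = 102 + 59 = 161
  J = -32
  K = -31 + 5·145 + 2·161 − 6·(-32) = 1208
  A = 263 − 2·(-32) − 4·1208 = -4505
Comparing — Policy A: A=10947, Policy B: A=11993, Policy C: A=-4505. Lowest is -4505 (Policy C).

-4505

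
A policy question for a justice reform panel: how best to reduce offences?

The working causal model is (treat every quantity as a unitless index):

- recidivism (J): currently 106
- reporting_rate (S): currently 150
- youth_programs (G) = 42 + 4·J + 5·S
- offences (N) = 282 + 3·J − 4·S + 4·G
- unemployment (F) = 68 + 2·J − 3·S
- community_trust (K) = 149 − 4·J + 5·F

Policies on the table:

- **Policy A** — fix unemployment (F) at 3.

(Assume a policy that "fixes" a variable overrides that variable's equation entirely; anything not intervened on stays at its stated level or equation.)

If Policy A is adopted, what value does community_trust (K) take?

Policy A (F := 3):
  J = 106
  S = 150
  F = 3
  K = 149 − 4·106 + 5·3 = -260

-260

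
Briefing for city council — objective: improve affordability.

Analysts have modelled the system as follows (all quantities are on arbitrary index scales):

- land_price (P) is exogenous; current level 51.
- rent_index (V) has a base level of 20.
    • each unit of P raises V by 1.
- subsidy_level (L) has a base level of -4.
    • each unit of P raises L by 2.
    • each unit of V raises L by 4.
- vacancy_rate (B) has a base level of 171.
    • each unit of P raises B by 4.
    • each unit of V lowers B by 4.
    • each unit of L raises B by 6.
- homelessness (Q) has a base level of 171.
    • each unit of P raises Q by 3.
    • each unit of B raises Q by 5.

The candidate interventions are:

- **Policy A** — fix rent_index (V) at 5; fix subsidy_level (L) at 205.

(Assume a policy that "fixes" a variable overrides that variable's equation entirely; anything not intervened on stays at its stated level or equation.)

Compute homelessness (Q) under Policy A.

Policy A (V := 5, L := 205):
  P = 51
  V = 5
  L = 205
  B = 171 + 4·51 − 4·5 + 6·205 = 1585
  Q = 171 + 3·51 + 5·1585 = 8249

8249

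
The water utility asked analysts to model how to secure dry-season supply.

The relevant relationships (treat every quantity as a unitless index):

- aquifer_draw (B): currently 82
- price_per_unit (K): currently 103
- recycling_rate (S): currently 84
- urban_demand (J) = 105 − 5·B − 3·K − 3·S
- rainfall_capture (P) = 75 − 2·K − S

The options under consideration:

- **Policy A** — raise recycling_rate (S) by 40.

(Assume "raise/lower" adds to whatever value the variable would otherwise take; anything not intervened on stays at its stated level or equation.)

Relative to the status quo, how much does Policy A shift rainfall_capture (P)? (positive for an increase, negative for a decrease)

Baseline:
  K = 103
  S = 84
  P = 75 − 2·103 − 84 = -215
Policy A (S + 40):
  K = 103
  S = 84 + 40 = 124
  P = 75 − 2·103 − 124 = -255
Change in P: -255 − (-215) = -40

-40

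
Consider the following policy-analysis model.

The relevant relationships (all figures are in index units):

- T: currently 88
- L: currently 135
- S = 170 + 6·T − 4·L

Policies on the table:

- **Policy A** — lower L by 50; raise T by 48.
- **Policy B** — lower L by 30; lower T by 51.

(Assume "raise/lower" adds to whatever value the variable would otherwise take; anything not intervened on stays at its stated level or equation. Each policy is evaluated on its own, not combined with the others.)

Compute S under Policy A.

Policy A (L − 50, T + 48):
  T = 88 + 48 = 136
  L = 135 − 50 = 85
  S = 170 + 6·136 − 4·85 = 646

646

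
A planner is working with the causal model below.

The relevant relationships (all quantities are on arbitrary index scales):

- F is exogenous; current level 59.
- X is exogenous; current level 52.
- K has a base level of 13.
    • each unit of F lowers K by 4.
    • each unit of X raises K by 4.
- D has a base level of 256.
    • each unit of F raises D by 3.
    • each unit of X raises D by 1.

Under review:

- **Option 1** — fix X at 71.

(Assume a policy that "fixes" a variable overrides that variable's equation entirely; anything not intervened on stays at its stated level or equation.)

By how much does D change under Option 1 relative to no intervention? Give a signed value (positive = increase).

19

Baseline:
  F = 59
  X = 52
  D = 256 + 3·59 + 52 = 485
Option 1 (X := 71):
  F = 59
  X = 71
  D = 256 + 3·59 + 71 = 504
Change in D: 504 − 485 = 19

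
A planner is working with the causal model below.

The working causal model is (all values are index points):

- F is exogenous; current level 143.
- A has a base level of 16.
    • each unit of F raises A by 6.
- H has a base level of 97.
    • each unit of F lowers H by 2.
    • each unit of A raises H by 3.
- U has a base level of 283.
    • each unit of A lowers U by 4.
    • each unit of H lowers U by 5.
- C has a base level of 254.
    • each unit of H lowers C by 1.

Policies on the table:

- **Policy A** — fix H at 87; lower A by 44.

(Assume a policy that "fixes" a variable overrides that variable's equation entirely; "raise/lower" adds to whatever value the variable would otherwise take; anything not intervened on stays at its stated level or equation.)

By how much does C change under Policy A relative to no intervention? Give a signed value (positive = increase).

2346

Baseline:
  F = 143
  A = 16 + 6·143 = 874
  H = 97 − 2·143 + 3·874 = 2433
  C = 254 − 2433 = -2179
Policy A (H := 87, A − 44):
  F = 143
  A = 16 + 6·143 (−44 from intervention) = 830
  H = 87
  C = 254 − 87 = 167
Change in C: 167 − (-2179) = 2346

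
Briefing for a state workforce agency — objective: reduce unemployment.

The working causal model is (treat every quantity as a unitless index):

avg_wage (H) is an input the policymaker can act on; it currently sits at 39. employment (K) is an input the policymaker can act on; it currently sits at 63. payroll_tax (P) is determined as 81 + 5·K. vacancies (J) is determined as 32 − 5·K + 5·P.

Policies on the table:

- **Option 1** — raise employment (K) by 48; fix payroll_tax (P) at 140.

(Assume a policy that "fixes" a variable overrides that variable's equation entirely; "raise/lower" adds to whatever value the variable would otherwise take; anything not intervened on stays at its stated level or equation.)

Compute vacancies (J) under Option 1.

177

Option 1 (K + 48, P := 140):
  K = 63 + 48 = 111
  P = 140
  J = 32 − 5·111 + 5·140 = 177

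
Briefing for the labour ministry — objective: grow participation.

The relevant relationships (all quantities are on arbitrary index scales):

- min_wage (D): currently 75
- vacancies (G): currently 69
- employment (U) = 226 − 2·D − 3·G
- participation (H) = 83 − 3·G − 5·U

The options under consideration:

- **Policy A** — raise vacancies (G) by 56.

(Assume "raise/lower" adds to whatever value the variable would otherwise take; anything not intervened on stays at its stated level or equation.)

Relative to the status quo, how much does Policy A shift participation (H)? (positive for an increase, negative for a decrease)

672

Baseline:
  D = 75
  G = 69
  U = 226 − 2·75 − 3·69 = -131
  H = 83 − 3·69 − 5·(-131) = 531
Policy A (G + 56):
  D = 75
  G = 69 + 56 = 125
  U = 226 − 2·75 − 3·125 = -299
  H = 83 − 3·125 − 5·(-299) = 1203
Change in H: 1203 − 531 = 672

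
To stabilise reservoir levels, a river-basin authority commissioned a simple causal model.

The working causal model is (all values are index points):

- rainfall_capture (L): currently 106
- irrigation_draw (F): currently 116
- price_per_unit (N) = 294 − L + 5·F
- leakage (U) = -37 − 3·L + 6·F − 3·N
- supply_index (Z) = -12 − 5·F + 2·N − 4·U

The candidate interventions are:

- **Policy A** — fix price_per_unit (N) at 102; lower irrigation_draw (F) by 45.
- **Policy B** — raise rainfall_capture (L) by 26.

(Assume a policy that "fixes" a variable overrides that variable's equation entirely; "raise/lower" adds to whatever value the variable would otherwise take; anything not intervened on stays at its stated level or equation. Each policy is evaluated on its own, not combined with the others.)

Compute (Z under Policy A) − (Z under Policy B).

Policy A (N := 102, F − 45):
  L = 106
  F = 116 − 45 = 71
  N = 102
  U = -37 − 3·106 + 6·71 − 3·102 = -235
  Z = -12 − 5·71 + 2·102 − 4·(-235) = 777
Policy B (L + 26):
  L = 106 + 26 = 132
  F = 116
  N = 294 − 132 + 5·116 = 742
  U = -37 − 3·132 + 6·116 − 3·742 = -1963
  Z = -12 − 5·116 + 2·742 − 4·(-1963) = 8744
Z: 777 − 8744 = -7967

-7967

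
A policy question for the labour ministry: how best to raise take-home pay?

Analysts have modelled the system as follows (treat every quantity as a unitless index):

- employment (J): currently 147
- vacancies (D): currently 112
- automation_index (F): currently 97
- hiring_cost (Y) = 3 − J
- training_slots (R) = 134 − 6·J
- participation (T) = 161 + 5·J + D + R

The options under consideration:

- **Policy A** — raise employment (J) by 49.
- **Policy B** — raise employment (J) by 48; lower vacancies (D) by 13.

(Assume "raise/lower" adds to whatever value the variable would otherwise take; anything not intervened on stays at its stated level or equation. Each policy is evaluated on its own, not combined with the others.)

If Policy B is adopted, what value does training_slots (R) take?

-1036

Policy B (J + 48, D − 13):
  J = 147 + 48 = 195
  R = 134 − 6·195 = -1036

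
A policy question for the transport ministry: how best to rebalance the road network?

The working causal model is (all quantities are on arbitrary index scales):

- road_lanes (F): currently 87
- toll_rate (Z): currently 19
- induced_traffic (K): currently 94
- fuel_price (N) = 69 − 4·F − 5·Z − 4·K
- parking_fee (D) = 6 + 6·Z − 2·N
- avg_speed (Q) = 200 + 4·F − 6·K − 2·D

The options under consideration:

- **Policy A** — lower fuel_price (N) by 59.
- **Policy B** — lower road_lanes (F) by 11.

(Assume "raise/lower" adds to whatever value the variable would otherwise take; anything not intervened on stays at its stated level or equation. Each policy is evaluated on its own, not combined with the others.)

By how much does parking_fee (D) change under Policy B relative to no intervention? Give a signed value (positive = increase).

Baseline:
  F = 87
  Z = 19
  K = 94
  N = 69 − 4·87 − 5·19 − 4·94 = -750
  D = 6 + 6·19 − 2·(-750) = 1620
Policy B (F − 11):
  F = 87 − 11 = 76
  Z = 19
  K = 94
  N = 69 − 4·76 − 5·19 − 4·94 = -706
  D = 6 + 6·19 − 2·(-706) = 1532
Change in D: 1532 − 1620 = -88

-88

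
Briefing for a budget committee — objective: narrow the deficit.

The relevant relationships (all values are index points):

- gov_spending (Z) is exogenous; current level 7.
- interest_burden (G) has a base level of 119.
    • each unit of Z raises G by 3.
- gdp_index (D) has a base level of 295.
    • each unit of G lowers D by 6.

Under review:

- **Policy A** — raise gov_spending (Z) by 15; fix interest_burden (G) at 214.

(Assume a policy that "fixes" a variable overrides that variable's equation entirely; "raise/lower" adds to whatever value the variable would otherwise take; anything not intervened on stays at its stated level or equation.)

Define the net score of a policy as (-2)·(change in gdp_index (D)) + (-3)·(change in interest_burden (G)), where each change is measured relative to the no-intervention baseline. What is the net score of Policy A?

Baseline:
  Z = 7
  G = 119 + 3·7 = 140
  D = 295 − 6·140 = -545
Policy A (Z + 15, G := 214):
  Z = 7 + 15 = 22
  G = 214
  D = 295 − 6·214 = -989
ΔD = -989 − (-545) = -444; ΔG = 214 − 140 = 74
Score = (-2)·(-444) + (-3)·74 = 666

666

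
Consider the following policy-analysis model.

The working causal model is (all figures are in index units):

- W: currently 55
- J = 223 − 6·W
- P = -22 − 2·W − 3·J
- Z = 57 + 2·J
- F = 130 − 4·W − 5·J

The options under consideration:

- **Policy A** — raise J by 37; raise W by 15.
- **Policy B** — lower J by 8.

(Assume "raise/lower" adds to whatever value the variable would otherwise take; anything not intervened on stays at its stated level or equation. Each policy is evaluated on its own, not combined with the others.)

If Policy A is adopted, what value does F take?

650

Policy A (J + 37, W + 15):
  W = 55 + 15 = 70
  J = 223 − 6·70 (+37 from intervention) = -160
  F = 130 − 4·70 − 5·(-160) = 650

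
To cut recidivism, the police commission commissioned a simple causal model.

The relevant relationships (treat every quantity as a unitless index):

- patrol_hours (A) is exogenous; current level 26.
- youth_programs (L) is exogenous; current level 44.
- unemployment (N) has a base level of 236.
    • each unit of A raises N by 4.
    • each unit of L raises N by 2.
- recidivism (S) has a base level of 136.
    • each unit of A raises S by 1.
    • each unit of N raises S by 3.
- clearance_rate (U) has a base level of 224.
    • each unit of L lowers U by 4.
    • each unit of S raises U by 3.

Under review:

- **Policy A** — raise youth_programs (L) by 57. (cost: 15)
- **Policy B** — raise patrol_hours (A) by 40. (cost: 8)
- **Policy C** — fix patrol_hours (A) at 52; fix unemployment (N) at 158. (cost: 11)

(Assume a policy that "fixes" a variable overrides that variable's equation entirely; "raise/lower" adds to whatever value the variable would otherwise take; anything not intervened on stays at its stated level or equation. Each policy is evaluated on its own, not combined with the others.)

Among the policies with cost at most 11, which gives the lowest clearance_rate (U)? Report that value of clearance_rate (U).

Policy B (A + 40):
  A = 26 + 40 = 66
  L = 44
  N = 236 + 4·66 + 2·44 = 588
  S = 136 + 66 + 3·588 = 1966
  U = 224 − 4·44 + 3·1966 = 5946
Policy C (A := 52, N := 158):
  A = 52
  L = 44
  N = 158
  S = 136 + 52 + 3·158 = 662
  U = 224 − 4·44 + 3·662 = 2034
Comparing — Policy B: U=5946, Policy C: U=2034. Lowest is 2034 (Policy C).

2034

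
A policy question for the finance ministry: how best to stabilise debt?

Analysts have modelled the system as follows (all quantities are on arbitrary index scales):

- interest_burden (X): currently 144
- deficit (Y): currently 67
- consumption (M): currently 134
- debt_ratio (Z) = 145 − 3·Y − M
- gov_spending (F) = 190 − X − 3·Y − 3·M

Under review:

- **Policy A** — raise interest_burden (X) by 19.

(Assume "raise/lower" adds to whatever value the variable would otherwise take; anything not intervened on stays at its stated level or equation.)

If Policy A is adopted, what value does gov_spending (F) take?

Policy A (X + 19):
  X = 144 + 19 = 163
  Y = 67
  M = 134
  F = 190 − 163 − 3·67 − 3·134 = -576

-576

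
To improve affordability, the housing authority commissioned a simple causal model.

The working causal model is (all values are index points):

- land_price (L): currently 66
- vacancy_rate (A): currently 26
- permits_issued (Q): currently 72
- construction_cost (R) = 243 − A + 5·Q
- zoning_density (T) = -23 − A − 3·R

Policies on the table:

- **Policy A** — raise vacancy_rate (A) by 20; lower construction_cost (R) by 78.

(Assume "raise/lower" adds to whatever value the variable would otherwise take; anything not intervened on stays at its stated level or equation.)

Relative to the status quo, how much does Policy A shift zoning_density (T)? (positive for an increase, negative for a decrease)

274

Baseline:
  A = 26
  Q = 72
  R = 243 − 26 + 5·72 = 577
  T = -23 − 26 − 3·577 = -1780
Policy A (A + 20, R − 78):
  A = 26 + 20 = 46
  Q = 72
  R = 243 − 46 + 5·72 (−78 from intervention) = 479
  T = -23 − 46 − 3·479 = -1506
Change in T: -1506 − (-1780) = 274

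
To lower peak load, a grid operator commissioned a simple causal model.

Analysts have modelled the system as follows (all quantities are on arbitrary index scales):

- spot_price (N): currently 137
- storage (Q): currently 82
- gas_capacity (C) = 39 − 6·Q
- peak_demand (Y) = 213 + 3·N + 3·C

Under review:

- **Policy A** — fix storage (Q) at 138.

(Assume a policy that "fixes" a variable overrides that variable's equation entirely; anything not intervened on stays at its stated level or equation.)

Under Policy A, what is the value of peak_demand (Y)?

-1743

Policy A (Q := 138):
  N = 137
  Q = 138
  C = 39 − 6·138 = -789
  Y = 213 + 3·137 + 3·(-789) = -1743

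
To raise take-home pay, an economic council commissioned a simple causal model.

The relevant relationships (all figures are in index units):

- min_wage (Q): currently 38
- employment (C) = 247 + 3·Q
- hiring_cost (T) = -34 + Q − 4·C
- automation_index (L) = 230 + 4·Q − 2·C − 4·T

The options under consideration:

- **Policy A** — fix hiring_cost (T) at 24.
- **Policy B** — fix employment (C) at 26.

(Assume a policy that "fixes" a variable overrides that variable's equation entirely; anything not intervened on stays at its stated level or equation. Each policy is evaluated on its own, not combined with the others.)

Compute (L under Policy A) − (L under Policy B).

-1166

Policy A (T := 24):
  Q = 38
  C = 247 + 3·38 = 361
  T = 24
  L = 230 + 4·38 − 2·361 − 4·24 = -436
Policy B (C := 26):
  Q = 38
  C = 26
  T = -34 + 38 − 4·26 = -100
  L = 230 + 4·38 − 2·26 − 4·(-100) = 730
L: -436 − 730 = -1166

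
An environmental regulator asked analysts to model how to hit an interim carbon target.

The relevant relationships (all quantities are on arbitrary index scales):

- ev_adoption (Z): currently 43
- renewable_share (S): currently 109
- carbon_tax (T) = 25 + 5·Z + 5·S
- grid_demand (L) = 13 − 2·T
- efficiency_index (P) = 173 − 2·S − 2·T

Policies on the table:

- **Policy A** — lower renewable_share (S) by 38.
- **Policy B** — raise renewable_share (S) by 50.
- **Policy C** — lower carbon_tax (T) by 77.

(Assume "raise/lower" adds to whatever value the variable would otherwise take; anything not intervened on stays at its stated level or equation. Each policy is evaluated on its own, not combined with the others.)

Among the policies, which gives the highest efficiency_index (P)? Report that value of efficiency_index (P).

-1159

Policy A (S − 38):
  Z = 43
  S = 109 − 38 = 71
  T = 25 + 5·43 + 5·71 = 595
  P = 173 − 2·71 − 2·595 = -1159
Policy B (S + 50):
  Z = 43
  S = 109 + 50 = 159
  T = 25 + 5·43 + 5·159 = 1035
  P = 173 − 2·159 − 2·1035 = -2215
Policy C (T − 77):
  Z = 43
  S = 109
  T = 25 + 5·43 + 5·109 (−77 from intervention) = 708
  P = 173 − 2·109 − 2·708 = -1461
Comparing — Policy A: P=-1159, Policy B: P=-2215, Policy C: P=-1461. Highest is -1159 (Policy A).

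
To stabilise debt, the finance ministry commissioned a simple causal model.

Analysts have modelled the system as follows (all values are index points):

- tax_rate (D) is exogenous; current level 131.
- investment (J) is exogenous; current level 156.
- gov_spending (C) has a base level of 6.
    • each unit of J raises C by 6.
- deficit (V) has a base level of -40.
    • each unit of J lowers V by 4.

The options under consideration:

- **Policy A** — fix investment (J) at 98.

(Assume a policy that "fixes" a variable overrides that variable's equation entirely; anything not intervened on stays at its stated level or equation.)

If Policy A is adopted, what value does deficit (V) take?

-432

Policy A (J := 98):
  J = 98
  V = -40 − 4·98 = -432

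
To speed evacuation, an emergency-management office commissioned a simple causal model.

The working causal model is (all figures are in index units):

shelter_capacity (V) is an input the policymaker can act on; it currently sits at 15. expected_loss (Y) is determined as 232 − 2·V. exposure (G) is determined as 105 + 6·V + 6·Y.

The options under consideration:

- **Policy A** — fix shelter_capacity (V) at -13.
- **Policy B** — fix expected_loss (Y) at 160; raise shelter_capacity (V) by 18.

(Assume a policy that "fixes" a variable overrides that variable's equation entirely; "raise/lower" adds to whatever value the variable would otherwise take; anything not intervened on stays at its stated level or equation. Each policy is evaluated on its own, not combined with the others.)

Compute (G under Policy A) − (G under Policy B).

312

Policy A (V := -13):
  V = -13
  Y = 232 − 2·(-13) = 258
  G = 105 + 6·(-13) + 6·258 = 1575
Policy B (Y := 160, V + 18):
  V = 15 + 18 = 33
  Y = 160
  G = 105 + 6·33 + 6·160 = 1263
G: 1575 − 1263 = 312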